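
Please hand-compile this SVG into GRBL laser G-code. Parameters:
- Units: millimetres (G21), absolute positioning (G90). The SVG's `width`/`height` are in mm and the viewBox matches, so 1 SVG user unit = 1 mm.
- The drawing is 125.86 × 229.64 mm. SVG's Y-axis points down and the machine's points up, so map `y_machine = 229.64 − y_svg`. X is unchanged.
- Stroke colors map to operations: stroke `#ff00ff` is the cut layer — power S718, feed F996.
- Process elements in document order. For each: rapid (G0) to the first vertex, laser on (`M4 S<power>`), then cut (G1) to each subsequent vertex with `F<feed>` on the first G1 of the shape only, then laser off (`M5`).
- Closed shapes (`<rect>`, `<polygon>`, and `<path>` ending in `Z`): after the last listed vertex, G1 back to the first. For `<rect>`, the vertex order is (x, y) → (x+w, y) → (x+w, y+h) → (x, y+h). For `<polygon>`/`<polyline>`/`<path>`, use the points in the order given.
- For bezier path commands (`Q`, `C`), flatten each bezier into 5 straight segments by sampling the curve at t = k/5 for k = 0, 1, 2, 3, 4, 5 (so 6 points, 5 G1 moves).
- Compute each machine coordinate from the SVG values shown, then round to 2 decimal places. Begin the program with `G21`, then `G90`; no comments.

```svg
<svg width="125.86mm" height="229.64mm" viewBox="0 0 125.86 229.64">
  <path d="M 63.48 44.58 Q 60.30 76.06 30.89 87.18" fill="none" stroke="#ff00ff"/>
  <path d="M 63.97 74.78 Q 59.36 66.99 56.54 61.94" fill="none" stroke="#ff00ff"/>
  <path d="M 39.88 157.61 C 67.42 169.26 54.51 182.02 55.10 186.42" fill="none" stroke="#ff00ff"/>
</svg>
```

Since the viewBox matches the mm dimensions, user units are millimetres directly. The only transform is the Y-flip y_m = 229.64 − y_svg.

Shape 1 is a quadratic bezier drawn with `<path>`. Its stroke #ff00ff means cut at S718, F996. After flipping Y the toolpath is (63.48,185.06) → (61.16,173.28) → (56.74,163.13) → (50.22,154.61) → (41.60,147.72) → (30.89,142.46).

Shape 2 is a quadratic bezier drawn with `<path>`. Its stroke #ff00ff means cut at S718, F996. After flipping Y the toolpath is (63.97,154.86) → (62.20,157.87) → (60.57,160.65) → (59.08,163.22) → (57.74,165.57) → (56.54,167.70).

Shape 3 is a cubic bezier drawn with `<path>`. Its stroke #ff00ff means cut at S718, F996. After flipping Y the toolpath is (39.88,72.03) → (51.98,64.98) → (56.96,58.12) → (57.42,51.91) → (55.93,46.79) → (55.10,43.22).

G21
G90
G0 X63.48 Y185.06
M4 S718
G1 X61.16 Y173.28 F996
G1 X56.74 Y163.13
G1 X50.22 Y154.61
G1 X41.60 Y147.72
G1 X30.89 Y142.46
M5
G0 X63.97 Y154.86
M4 S718
G1 X62.20 Y157.87 F996
G1 X60.57 Y160.65
G1 X59.08 Y163.22
G1 X57.74 Y165.57
G1 X56.54 Y167.70
M5
G0 X39.88 Y72.03
M4 S718
G1 X51.98 Y64.98 F996
G1 X56.96 Y58.12
G1 X57.42 Y51.91
G1 X55.93 Y46.79
G1 X55.10 Y43.22
M5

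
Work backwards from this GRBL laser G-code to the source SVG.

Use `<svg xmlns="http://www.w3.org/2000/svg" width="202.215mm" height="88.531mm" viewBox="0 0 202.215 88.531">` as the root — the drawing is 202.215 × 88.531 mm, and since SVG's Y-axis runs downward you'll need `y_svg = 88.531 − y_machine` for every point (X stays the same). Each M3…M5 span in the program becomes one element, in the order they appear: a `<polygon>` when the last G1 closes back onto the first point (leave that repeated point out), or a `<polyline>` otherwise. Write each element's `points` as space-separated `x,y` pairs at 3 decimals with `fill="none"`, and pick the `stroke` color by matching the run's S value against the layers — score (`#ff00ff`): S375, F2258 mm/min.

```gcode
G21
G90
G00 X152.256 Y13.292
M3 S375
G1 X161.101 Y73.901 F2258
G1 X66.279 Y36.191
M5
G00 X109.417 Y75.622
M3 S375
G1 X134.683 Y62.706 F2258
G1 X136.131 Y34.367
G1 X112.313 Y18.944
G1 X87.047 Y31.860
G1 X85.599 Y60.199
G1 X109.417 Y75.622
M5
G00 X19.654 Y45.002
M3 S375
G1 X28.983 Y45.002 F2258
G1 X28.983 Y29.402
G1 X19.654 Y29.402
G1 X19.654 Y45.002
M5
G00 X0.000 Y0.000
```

y_svg = 88.531 − y_m. Every run uses S375, so all elements get stroke `#ff00ff` (score).

[1] open run; points: 152.256,75.239 161.101,14.630 66.279,52.340

[2] closed run; points: 109.417,12.909 134.683,25.825 136.131,54.164 112.313,69.587 87.047,56.671 85.599,28.332

[3] closed run; points: 19.654,43.529 28.983,43.529 28.983,59.129 19.654,59.129

<svg xmlns="http://www.w3.org/2000/svg" width="202.215mm" height="88.531mm" viewBox="0 0 202.215 88.531">
  <polyline points="152.256,75.239 161.101,14.630 66.279,52.340" fill="none" stroke="#ff00ff"/>
  <polygon points="109.417,12.909 134.683,25.825 136.131,54.164 112.313,69.587 87.047,56.671 85.599,28.332" fill="none" stroke="#ff00ff"/>
  <polygon points="19.654,43.529 28.983,43.529 28.983,59.129 19.654,59.129" fill="none" stroke="#ff00ff"/>
</svg>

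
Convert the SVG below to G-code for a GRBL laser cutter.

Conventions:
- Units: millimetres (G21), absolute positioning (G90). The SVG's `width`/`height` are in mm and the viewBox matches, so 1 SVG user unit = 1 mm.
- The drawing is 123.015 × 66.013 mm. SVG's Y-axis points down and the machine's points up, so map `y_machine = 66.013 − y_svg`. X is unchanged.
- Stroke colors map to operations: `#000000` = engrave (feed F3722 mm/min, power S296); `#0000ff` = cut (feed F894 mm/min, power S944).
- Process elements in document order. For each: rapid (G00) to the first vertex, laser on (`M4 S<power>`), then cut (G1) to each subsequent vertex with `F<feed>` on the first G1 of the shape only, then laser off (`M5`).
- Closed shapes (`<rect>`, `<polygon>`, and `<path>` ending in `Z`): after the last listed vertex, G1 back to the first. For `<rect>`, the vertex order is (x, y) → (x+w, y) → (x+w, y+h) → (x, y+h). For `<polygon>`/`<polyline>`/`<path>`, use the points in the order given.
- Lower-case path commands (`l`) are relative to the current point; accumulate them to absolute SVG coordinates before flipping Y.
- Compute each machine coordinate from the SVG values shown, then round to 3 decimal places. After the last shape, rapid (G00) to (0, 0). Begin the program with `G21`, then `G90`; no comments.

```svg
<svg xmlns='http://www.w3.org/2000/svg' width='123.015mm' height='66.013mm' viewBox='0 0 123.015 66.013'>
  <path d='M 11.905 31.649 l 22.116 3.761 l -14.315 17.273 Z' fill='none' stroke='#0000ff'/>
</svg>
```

viewBox `0 0 123.015 66.013` with mm width/height → 1 unit = 1 mm. Flip: y_m = 66.013 − y_svg.

**Shape 1** — `<path>` regular polygon, stroke `#0000ff` → cut (S944, F894). Machine vertices: (11.905,34.364) → (34.021,30.603) → (19.706,13.330) → (11.905,34.364). Closed: final G1 returns to the first vertex.

G21
G90
G00 X11.905 Y34.364
M4 S944
G1 X34.021 Y30.603 F894
G1 X19.706 Y13.330
G1 X11.905 Y34.364
M5
G00 X0.000 Y0.000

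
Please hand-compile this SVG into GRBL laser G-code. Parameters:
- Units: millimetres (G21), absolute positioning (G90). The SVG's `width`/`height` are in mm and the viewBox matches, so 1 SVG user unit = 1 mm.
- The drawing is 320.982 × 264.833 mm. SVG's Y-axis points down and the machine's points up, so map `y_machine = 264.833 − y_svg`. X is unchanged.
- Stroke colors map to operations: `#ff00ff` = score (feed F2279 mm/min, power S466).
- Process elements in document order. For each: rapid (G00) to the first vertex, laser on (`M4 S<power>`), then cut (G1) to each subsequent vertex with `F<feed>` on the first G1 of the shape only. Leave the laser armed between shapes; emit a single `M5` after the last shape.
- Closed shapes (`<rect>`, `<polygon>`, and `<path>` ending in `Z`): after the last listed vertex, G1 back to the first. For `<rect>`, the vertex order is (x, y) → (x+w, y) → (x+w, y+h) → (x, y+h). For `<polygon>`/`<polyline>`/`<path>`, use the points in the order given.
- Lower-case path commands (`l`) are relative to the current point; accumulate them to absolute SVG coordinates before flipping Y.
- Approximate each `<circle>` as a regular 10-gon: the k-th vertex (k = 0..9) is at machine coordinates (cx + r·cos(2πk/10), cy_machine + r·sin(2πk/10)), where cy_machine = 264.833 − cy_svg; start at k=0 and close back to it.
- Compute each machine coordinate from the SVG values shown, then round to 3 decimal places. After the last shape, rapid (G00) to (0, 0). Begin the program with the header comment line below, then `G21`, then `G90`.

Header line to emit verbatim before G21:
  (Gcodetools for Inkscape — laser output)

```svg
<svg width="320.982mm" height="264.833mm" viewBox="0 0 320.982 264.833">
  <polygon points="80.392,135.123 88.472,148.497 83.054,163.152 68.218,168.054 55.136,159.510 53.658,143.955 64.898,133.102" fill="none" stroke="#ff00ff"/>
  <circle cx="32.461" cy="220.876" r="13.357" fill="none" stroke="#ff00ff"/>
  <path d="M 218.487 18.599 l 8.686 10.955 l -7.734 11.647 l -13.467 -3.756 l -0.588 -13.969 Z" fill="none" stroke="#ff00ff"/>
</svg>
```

(Gcodetools for Inkscape — laser output)
G21
G90
G00 X80.392 Y129.710
M4 S466
G1 X88.472 Y116.336 F2279
G1 X83.054 Y101.681
G1 X68.218 Y96.779
G1 X55.136 Y105.323
G1 X53.658 Y120.878
G1 X64.898 Y131.731
G1 X80.392 Y129.710
G00 X45.818 Y43.957
M4 S466
G1 X43.267 Y51.808 F2279
G1 X36.589 Y56.660
G1 X28.333 Y56.660
G1 X21.655 Y51.808
G1 X19.104 Y43.957
G1 X21.655 Y36.106
G1 X28.333 Y31.254
G1 X36.589 Y31.254
G1 X43.267 Y36.106
G1 X45.818 Y43.957
G00 X218.487 Y246.234
M4 S466
G1 X227.173 Y235.279 F2279
G1 X219.439 Y223.632
G1 X205.972 Y227.388
G1 X205.384 Y241.357
G1 X218.487 Y246.234
M5
G00 X0.000 Y0.000

Since the viewBox matches the mm dimensions, user units are millimetres directly. The only transform is the Y-flip y_m = 264.833 − y_svg.

Shape 1 is a regular polygon drawn with `<polygon>`. Its stroke #ff00ff means score at S466, F2279. After flipping Y the toolpath is (80.392,129.710) → (88.472,116.336) → (83.054,101.681) → (68.218,96.779) → (55.136,105.323) → (53.658,120.878) → (64.898,131.731) → (80.392,129.710), returning to the start.

Shape 2 is a circle drawn with `<circle>`. Its stroke #ff00ff means score at S466, F2279. After flipping Y the toolpath is (45.818,43.957) → (43.267,51.808) → (36.589,56.660) → (28.333,56.660) → (21.655,51.808) → (19.104,43.957) → (21.655,36.106) → (28.333,31.254) → (36.589,31.254) → (43.267,36.106) → (45.818,43.957), returning to the start.

Shape 3 is a regular polygon drawn with `<path>`. Its stroke #ff00ff means score at S466, F2279. After flipping Y the toolpath is (218.487,246.234) → (227.173,235.279) → (219.439,223.632) → (205.972,227.388) → (205.384,241.357) → (218.487,246.234), returning to the start.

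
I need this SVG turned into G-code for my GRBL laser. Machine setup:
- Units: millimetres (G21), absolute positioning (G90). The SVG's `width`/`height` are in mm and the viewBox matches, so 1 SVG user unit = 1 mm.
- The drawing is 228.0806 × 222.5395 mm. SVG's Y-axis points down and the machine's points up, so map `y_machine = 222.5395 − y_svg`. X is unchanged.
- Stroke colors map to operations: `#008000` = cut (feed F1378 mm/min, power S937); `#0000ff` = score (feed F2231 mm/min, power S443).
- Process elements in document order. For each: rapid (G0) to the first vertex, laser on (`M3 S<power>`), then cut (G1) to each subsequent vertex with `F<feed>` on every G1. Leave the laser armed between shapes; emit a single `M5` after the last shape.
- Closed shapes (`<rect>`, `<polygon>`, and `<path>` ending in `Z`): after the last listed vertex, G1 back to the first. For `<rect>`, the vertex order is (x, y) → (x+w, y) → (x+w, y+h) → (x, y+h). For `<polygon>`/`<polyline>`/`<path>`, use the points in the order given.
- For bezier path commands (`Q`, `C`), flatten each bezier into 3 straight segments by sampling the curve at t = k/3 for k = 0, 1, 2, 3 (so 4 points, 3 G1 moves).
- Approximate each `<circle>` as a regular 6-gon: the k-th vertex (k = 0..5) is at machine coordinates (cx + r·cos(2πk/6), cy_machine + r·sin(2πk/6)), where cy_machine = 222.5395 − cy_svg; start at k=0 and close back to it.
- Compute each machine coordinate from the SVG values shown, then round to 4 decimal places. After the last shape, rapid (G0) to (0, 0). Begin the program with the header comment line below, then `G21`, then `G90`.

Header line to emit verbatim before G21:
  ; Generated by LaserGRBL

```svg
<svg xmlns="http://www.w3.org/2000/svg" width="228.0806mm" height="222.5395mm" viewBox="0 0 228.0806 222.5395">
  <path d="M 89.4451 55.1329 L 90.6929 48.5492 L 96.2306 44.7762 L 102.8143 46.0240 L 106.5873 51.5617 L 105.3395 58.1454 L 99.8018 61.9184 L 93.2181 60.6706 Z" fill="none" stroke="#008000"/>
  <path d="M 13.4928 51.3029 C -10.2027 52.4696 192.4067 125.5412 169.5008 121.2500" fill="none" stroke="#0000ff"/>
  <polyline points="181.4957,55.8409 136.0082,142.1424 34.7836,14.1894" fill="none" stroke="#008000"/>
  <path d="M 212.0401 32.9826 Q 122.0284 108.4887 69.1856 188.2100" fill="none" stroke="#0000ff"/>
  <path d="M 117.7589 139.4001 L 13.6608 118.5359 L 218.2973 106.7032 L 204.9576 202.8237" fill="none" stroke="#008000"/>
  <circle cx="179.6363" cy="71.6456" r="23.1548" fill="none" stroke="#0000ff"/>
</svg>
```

; Generated by LaserGRBL
G21
G90
G0 X89.4451 Y167.4066
M3 S937
G1 X90.6929 Y173.9903 F1378
G1 X96.2306 Y177.7633 F1378
G1 X102.8143 Y176.5155 F1378
G1 X106.5873 Y170.9778 F1378
G1 X105.3395 Y164.3941 F1378
G1 X99.8018 Y160.6211 F1378
G1 X93.2181 Y161.8689 F1378
G1 X89.4451 Y167.4066 F1378
G0 X13.4928 Y171.2366
M3 S443
G1 X48.4982 Y151.6300 F2231
G1 X133.9690 Y117.2575 F2231
G1 X169.5008 Y101.2895 F2231
G0 X181.4957 Y166.6986
M3 S937
G1 X136.0082 Y80.3971 F1378
G1 X34.7836 Y208.3501 F1378
G0 X212.0401 Y189.5569
M3 S443
G1 X156.1622 Y138.7511 F2231
G1 X108.5440 Y87.0087 F2231
G1 X69.1856 Y34.3295 F2231
G0 X117.7589 Y83.1394
M3 S937
G1 X13.6608 Y104.0036 F1378
G1 X218.2973 Y115.8363 F1378
G1 X204.9576 Y19.7158 F1378
G0 X202.7911 Y150.8939
M3 S443
G1 X191.2137 Y170.9465 F2231
G1 X168.0589 Y170.9465 F2231
G1 X156.4815 Y150.8939 F2231
G1 X168.0589 Y130.8413 F2231
G1 X191.2137 Y130.8413 F2231
G1 X202.7911 Y150.8939 F2231
M5
G0 X0.0000 Y0.0000

viewBox `0 0 228.0806 222.5395` with mm width/height → 1 unit = 1 mm. Flip: y_m = 222.5395 − y_svg.

**Shape 1** — `<path>` regular polygon, stroke `#008000` → cut (S937, F1378). Machine vertices: (89.4451,167.4066) → (90.6929,173.9903) → (96.2306,177.7633) → (102.8143,176.5155) → (106.5873,170.9778) → (105.3395,164.3941) → (99.8018,160.6211) → (93.2181,161.8689) → (89.4451,167.4066). Closed: final G1 returns to the first vertex.

**Shape 2** — `<path>` cubic bezier, stroke `#0000ff` → score (S443, F2231). Control points (SVG): P0=(13.4928,51.3029), P1=(-10.2027,52.4696), P2=(192.4067,125.5412), P3=(169.5008,121.2500); sampled at t=k/3. Machine vertices: (13.4928,171.2366) → (48.4982,151.6300) → (133.9690,117.2575) → (169.5008,101.2895). Open path.

**Shape 3** — `<polyline>` open polyline, stroke `#008000` → cut (S937, F1378). Machine vertices: (181.4957,166.6986) → (136.0082,80.3971) → (34.7836,208.3501). Open path.

**Shape 4** — `<path>` quadratic bezier, stroke `#0000ff` → score (S443, F2231). Control points (SVG): P0=(212.0401,32.9826), P1=(122.0284,108.4887), P2=(69.1856,188.2100); sampled at t=k/3. Machine vertices: (212.0401,189.5569) → (156.1622,138.7511) → (108.5440,87.0087) → (69.1856,34.3295). Open path.

**Shape 5** — `<path>` open polyline, stroke `#008000` → cut (S937, F1378). Machine vertices: (117.7589,83.1394) → (13.6608,104.0036) → (218.2973,115.8363) → (204.9576,19.7158). Open path.

**Shape 6** — `<circle>` circle, stroke `#0000ff` → score (S443, F2231). Machine vertices: (202.7911,150.8939) → (191.2137,170.9465) → (168.0589,170.9465) → (156.4815,150.8939) → (168.0589,130.8413) → (191.2137,130.8413) → (202.7911,150.8939). Closed: final G1 returns to the first vertex.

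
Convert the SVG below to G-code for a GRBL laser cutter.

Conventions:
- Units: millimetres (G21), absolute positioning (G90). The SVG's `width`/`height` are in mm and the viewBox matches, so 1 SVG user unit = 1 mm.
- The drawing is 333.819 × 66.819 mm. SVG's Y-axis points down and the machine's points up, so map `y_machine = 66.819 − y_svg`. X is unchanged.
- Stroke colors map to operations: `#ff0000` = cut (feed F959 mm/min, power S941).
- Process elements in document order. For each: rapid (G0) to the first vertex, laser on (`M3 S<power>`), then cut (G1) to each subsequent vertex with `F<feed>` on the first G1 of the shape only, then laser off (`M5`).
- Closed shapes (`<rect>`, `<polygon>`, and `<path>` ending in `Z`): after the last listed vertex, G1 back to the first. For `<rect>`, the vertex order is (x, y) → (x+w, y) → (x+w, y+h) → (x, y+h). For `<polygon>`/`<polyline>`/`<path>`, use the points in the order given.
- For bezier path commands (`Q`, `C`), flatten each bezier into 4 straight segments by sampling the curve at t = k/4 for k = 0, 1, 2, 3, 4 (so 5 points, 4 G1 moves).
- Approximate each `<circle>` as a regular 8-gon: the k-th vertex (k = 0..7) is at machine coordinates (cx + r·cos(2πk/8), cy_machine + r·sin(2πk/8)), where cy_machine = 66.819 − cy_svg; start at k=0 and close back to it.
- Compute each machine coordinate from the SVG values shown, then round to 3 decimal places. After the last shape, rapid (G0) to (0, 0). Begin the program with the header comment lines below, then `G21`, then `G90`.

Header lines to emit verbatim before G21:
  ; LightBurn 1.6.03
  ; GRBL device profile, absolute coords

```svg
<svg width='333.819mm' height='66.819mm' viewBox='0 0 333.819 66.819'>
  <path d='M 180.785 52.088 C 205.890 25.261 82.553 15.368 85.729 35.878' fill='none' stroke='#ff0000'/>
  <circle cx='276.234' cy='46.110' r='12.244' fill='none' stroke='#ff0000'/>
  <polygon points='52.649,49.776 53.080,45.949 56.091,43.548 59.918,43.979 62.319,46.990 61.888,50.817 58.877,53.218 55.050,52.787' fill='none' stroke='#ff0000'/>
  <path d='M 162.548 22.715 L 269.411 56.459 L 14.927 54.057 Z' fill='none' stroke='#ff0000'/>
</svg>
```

viewBox `0 0 333.819 66.819` with mm width/height → 1 unit = 1 mm. Flip: y_m = 66.819 − y_svg.

**Shape 1** — `<path>` cubic bezier, stroke `#ff0000` → cut (S941, F959). Control points (SVG): P0=(180.785,52.088), P1=(205.890,25.261), P2=(82.553,15.368), P3=(85.729,35.878); sampled at t=k/4. Machine vertices: (180.785,14.731) → (176.077,31.466) → (141.480,40.587) → (102.772,40.833) → (85.729,30.941). Open path.

**Shape 2** — `<circle>` circle, stroke `#ff0000` → cut (S941, F959). Machine vertices: (288.478,20.709) → (284.892,29.367) → (276.234,32.953) → (267.576,29.367) → (263.990,20.709) → (267.576,12.051) → (276.234,8.465) → (284.892,12.051) → (288.478,20.709). Closed: final G1 returns to the first vertex.

**Shape 3** — `<polygon>` regular polygon, stroke `#ff0000` → cut (S941, F959). Machine vertices: (52.649,17.043) → (53.080,20.870) → (56.091,23.271) → (59.918,22.840) → (62.319,19.829) → (61.888,16.002) → (58.877,13.601) → (55.050,14.032) → (52.649,17.043). Closed: final G1 returns to the first vertex.

**Shape 4** — `<path>` closed polygon, stroke `#ff0000` → cut (S941, F959). Machine vertices: (162.548,44.104) → (269.411,10.360) → (14.927,12.762) → (162.548,44.104). Closed: final G1 returns to the first vertex.

; LightBurn 1.6.03
; GRBL device profile, absolute coords
G21
G90
G0 X180.785 Y14.731
M3 S941
G1 X176.077 Y31.466 F959
G1 X141.480 Y40.587
G1 X102.772 Y40.833
G1 X85.729 Y30.941
M5
G0 X288.478 Y20.709
M3 S941
G1 X284.892 Y29.367 F959
G1 X276.234 Y32.953
G1 X267.576 Y29.367
G1 X263.990 Y20.709
G1 X267.576 Y12.051
G1 X276.234 Y8.465
G1 X284.892 Y12.051
G1 X288.478 Y20.709
M5
G0 X52.649 Y17.043
M3 S941
G1 X53.080 Y20.870 F959
G1 X56.091 Y23.271
G1 X59.918 Y22.840
G1 X62.319 Y19.829
G1 X61.888 Y16.002
G1 X58.877 Y13.601
G1 X55.050 Y14.032
G1 X52.649 Y17.043
M5
G0 X162.548 Y44.104
M3 S941
G1 X269.411 Y10.360 F959
G1 X14.927 Y12.762
G1 X162.548 Y44.104
M5
G0 X0.000 Y0.000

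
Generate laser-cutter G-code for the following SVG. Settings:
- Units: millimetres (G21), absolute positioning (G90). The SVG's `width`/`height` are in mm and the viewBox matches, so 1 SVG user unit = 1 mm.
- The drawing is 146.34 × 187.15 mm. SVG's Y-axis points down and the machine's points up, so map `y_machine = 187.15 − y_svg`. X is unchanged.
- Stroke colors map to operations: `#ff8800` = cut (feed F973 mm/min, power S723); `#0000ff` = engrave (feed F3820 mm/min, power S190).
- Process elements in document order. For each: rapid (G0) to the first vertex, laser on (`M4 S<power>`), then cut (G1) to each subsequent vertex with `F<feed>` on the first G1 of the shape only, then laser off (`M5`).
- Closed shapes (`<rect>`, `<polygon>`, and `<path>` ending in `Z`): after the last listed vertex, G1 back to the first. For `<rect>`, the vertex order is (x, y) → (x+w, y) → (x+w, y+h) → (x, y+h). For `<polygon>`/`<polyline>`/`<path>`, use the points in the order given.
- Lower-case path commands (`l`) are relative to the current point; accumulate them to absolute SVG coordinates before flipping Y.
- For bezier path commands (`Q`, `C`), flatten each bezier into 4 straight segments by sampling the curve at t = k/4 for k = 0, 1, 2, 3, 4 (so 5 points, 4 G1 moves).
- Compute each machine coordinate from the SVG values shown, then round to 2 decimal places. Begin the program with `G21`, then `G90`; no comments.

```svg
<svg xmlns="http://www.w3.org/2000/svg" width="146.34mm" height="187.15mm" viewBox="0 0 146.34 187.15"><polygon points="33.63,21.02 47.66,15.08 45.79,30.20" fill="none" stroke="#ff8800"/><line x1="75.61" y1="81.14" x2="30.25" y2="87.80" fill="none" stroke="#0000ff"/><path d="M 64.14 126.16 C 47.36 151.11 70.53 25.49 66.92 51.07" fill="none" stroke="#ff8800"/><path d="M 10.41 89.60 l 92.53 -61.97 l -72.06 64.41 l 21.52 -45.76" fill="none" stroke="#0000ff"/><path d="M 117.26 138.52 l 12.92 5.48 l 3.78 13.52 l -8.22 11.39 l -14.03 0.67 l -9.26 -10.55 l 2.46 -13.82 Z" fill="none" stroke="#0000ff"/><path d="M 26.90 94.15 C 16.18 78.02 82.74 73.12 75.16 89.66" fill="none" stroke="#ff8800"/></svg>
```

Since the viewBox matches the mm dimensions, user units are millimetres directly. The only transform is the Y-flip y_m = 187.15 − y_svg.

Shape 1 is a regular polygon drawn with `<polygon>`. Its stroke #ff8800 means cut at S723, F973. After flipping Y the toolpath is (33.63,166.13) → (47.66,172.07) → (45.79,156.95) → (33.63,166.13), returning to the start.

Shape 2 is a line segment drawn with `<line>`. Its stroke #0000ff means engrave at S190, F3820. After flipping Y the toolpath is (75.61,106.01) → (30.25,99.35).

Shape 3 is a cubic bezier drawn with `<path>`. Its stroke #ff8800 means cut at S723, F973. After flipping Y the toolpath is (64.14,60.99) → (58.00,65.79) → (60.59,98.77) → (65.65,131.63) → (66.92,136.08).

Shape 4 is a open polyline drawn with `<path>`. Its stroke #0000ff means engrave at S190, F3820. After flipping Y the toolpath is (10.41,97.55) → (102.94,159.52) → (30.88,95.11) → (52.40,140.87).

Shape 5 is a regular polygon drawn with `<path>`. Its stroke #0000ff means engrave at S190, F3820. After flipping Y the toolpath is (117.26,48.63) → (130.18,43.15) → (133.96,29.63) → (125.74,18.24) → (111.71,17.57) → (102.45,28.12) → (104.91,41.94) → (117.26,48.63), returning to the start.

Shape 6 is a cubic bezier drawn with `<path>`. Its stroke #ff8800 means cut at S723, F973. After flipping Y the toolpath is (26.90,93.00) → (30.98,102.83) → (49.85,107.50) → (69.31,106.03) → (75.16,97.49).

G21
G90
G0 X33.63 Y166.13
M4 S723
G1 X47.66 Y172.07 F973
G1 X45.79 Y156.95
G1 X33.63 Y166.13
M5
G0 X75.61 Y106.01
M4 S190
G1 X30.25 Y99.35 F3820
M5
G0 X64.14 Y60.99
M4 S723
G1 X58.00 Y65.79 F973
G1 X60.59 Y98.77
G1 X65.65 Y131.63
G1 X66.92 Y136.08
M5
G0 X10.41 Y97.55
M4 S190
G1 X102.94 Y159.52 F3820
G1 X30.88 Y95.11
G1 X52.40 Y140.87
M5
G0 X117.26 Y48.63
M4 S190
G1 X130.18 Y43.15 F3820
G1 X133.96 Y29.63
G1 X125.74 Y18.24
G1 X111.71 Y17.57
G1 X102.45 Y28.12
G1 X104.91 Y41.94
G1 X117.26 Y48.63
M5
G0 X26.90 Y93.00
M4 S723
G1 X30.98 Y102.83 F973
G1 X49.85 Y107.50
G1 X69.31 Y106.03
G1 X75.16 Y97.49
M5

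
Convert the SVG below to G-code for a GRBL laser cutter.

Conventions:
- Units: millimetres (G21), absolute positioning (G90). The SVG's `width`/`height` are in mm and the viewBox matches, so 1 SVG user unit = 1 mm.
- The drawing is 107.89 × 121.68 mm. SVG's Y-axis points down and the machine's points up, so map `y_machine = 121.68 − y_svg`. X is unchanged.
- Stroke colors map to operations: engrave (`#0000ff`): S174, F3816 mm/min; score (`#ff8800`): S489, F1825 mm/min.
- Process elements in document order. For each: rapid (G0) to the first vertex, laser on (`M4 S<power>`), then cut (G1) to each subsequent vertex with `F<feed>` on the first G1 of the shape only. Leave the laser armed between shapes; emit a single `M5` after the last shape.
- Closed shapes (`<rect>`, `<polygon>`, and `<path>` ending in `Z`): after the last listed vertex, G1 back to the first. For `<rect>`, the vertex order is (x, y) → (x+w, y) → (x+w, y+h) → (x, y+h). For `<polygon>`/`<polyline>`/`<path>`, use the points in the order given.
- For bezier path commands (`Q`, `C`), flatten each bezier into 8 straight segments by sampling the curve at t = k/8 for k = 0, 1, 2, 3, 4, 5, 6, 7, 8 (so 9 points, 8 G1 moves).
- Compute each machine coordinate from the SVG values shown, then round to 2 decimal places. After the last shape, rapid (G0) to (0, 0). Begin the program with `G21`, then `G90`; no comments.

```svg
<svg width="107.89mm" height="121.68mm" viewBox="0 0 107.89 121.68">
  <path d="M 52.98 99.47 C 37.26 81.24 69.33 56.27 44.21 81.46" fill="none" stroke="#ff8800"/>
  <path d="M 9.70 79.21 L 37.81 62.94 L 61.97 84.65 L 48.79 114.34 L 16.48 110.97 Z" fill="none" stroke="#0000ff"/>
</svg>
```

1 u = 1 mm; y_m = 121.68 − y.

[1] `<path>` cubic bezier, #ff8800→score S489 F1825: (52.98,22.21) → (49.12,29.25) → (48.51,36.26) → (49.92,42.56) → (52.12,47.50) → (53.88,50.40) → (53.97,50.60) → (51.15,47.43) → (44.21,40.22)

[2] `<path>` regular polygon, #0000ff→engrave S174 F3816: (9.70,42.47) → (37.81,58.74) → (61.97,37.03) → (48.79,7.34) → (16.48,10.71) → (9.70,42.47) (closed)

G21
G90
G0 X52.98 Y22.21
M4 S489
G1 X49.12 Y29.25 F1825
G1 X48.51 Y36.26
G1 X49.92 Y42.56
G1 X52.12 Y47.50
G1 X53.88 Y50.40
G1 X53.97 Y50.60
G1 X51.15 Y47.43
G1 X44.21 Y40.22
G0 X9.70 Y42.47
M4 S174
G1 X37.81 Y58.74 F3816
G1 X61.97 Y37.03
G1 X48.79 Y7.34
G1 X16.48 Y10.71
G1 X9.70 Y42.47
M5
G0 X0.00 Y0.00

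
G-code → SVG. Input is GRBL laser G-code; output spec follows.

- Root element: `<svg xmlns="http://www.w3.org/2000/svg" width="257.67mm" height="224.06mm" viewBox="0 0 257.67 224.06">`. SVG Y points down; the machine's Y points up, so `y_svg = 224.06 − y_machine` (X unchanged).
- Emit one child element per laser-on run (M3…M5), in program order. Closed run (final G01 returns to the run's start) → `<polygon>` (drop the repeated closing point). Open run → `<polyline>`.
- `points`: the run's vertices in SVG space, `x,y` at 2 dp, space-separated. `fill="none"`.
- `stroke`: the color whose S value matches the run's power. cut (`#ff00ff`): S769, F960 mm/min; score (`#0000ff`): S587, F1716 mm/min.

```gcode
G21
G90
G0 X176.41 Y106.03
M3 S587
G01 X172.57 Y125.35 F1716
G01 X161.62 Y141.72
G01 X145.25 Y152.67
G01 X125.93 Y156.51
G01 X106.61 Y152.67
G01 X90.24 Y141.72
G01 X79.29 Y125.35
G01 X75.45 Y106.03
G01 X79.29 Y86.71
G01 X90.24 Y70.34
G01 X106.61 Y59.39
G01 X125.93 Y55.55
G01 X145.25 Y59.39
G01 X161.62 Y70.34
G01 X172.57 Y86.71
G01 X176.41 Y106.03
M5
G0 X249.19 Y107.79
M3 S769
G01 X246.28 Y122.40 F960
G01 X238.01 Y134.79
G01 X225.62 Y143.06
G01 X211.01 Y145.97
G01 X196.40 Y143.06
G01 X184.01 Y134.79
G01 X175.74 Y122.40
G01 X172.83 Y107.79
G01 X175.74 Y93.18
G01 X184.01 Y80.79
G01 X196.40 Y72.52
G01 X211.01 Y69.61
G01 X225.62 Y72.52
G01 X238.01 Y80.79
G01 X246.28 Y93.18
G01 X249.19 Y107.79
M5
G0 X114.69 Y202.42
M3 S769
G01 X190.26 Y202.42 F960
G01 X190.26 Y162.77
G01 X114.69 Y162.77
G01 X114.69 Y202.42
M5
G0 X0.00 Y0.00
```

<svg xmlns="http://www.w3.org/2000/svg" width="257.67mm" height="224.06mm" viewBox="0 0 257.67 224.06">
  <polygon points="176.41,118.03 172.57,98.71 161.62,82.34 145.25,71.39 125.93,67.55 106.61,71.39 90.24,82.34 79.29,98.71 75.45,118.03 79.29,137.35 90.24,153.72 106.61,164.67 125.93,168.51 145.25,164.67 161.62,153.72 172.57,137.35" fill="none" stroke="#0000ff"/>
  <polygon points="249.19,116.27 246.28,101.66 238.01,89.27 225.62,81.00 211.01,78.09 196.40,81.00 184.01,89.27 175.74,101.66 172.83,116.27 175.74,130.88 184.01,143.27 196.40,151.54 211.01,154.45 225.62,151.54 238.01,143.27 246.28,130.88" fill="none" stroke="#ff00ff"/>
  <polygon points="114.69,21.64 190.26,21.64 190.26,61.29 114.69,61.29" fill="none" stroke="#ff00ff"/>
</svg>

Machine Y-up, SVG Y-down with viewBox height 224.06, so y_svg = 224.06 − y_machine; X carries over.

Run 1: power S587 maps to stroke `#0000ff` (score). The run returns to its start, so emit a `<polygon>` with points (Y-flipped): 176.41,118.03 172.57,98.71 161.62,82.34 145.25,71.39 125.93,67.55 106.61,71.39 90.24,82.34 79.29,98.71 75.45,118.03 79.29,137.35 90.24,153.72 106.61,164.67 125.93,168.51 145.25,164.67 161.62,153.72 172.57,137.35.

Run 2: the run's S769 means `#ff00ff` (cut). The run returns to its start, so emit a `<polygon>` with points (Y-flipped): 249.19,116.27 246.28,101.66 238.01,89.27 225.62,81.00 211.01,78.09 196.40,81.00 184.01,89.27 175.74,101.66 172.83,116.27 175.74,130.88 184.01,143.27 196.40,151.54 211.01,154.45 225.62,151.54 238.01,143.27 246.28,130.88.

Run 3: the run's S769 means `#ff00ff` (cut). The run returns to its start, so emit a `<polygon>` with points (Y-flipped): 114.69,21.64 190.26,21.64 190.26,61.29 114.69,61.29.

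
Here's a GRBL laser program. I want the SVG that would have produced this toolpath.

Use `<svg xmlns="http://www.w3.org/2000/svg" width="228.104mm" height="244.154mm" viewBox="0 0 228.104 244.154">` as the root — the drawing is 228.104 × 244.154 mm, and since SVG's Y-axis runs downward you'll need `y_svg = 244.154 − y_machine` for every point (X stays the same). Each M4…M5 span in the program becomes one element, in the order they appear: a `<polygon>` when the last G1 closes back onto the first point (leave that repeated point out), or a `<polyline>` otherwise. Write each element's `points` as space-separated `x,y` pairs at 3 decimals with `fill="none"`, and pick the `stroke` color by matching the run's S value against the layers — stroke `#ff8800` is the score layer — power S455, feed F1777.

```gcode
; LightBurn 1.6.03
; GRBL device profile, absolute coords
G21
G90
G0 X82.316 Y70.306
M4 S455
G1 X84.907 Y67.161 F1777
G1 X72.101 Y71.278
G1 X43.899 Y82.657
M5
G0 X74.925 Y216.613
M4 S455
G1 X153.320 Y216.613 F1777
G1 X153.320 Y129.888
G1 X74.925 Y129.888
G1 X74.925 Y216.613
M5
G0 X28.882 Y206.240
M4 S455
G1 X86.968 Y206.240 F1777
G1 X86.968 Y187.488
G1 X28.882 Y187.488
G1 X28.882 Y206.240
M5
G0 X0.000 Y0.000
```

<svg xmlns="http://www.w3.org/2000/svg" width="228.104mm" height="244.154mm" viewBox="0 0 228.104 244.154">
  <polyline points="82.316,173.848 84.907,176.993 72.101,172.876 43.899,161.497" fill="none" stroke="#ff8800"/>
  <polygon points="74.925,27.541 153.320,27.541 153.320,114.266 74.925,114.266" fill="none" stroke="#ff8800"/>
  <polygon points="28.882,37.914 86.968,37.914 86.968,56.666 28.882,56.666" fill="none" stroke="#ff8800"/>
</svg>

Each laser-on run becomes one SVG element. Flip Y back into SVG space with y_svg = 244.154 − y_machine. Every run uses S455, so all elements get stroke `#ff8800` (score).

Run 1: The run is open, so emit a `<polyline>` with points (Y-flipped): 82.316,173.848 84.907,176.993 72.101,172.876 43.899,161.497.

Run 2: The run returns to its start, so emit a `<polygon>` with points (Y-flipped): 74.925,27.541 153.320,27.541 153.320,114.266 74.925,114.266.

Run 3: The run returns to its start, so emit a `<polygon>` with points (Y-flipped): 28.882,37.914 86.968,37.914 86.968,56.666 28.882,56.666.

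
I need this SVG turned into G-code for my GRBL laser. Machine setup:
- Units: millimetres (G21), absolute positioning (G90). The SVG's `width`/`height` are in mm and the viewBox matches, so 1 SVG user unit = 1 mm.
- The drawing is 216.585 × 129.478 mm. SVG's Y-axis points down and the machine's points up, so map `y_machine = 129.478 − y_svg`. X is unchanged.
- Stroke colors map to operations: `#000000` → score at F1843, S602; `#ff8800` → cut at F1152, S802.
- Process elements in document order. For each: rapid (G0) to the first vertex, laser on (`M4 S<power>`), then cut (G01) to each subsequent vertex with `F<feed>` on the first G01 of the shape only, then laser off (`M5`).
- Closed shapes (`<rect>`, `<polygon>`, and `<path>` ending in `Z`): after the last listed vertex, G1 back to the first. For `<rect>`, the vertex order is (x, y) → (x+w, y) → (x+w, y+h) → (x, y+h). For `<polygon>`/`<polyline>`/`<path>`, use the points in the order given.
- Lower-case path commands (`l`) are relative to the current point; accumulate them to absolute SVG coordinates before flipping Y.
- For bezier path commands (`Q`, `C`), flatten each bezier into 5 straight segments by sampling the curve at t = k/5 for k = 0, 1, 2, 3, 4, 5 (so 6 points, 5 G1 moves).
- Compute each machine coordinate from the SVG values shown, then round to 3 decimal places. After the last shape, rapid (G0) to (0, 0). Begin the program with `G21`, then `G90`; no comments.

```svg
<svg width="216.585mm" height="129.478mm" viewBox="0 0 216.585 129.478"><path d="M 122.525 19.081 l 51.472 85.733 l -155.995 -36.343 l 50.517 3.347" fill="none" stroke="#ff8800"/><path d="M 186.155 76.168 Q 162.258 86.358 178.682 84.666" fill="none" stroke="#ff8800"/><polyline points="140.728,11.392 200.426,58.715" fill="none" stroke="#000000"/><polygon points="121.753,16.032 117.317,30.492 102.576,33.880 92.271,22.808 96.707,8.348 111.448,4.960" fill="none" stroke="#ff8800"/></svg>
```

Since the viewBox matches the mm dimensions, user units are millimetres directly. The only transform is the Y-flip y_m = 129.478 − y_svg.

Shape 1 is a open polyline drawn with `<path>`. Its stroke #ff8800 means cut at S802, F1152. After flipping Y the toolpath is (122.525,110.397) → (173.997,24.664) → (18.002,61.007) → (68.519,57.660).

Shape 2 is a quadratic bezier drawn with `<path>`. Its stroke #ff8800 means cut at S802, F1152. After flipping Y the toolpath is (186.155,53.310) → (178.209,49.709) → (173.489,47.059) → (171.994,45.360) → (173.725,44.610) → (178.682,44.812).

Shape 3 is a line segment drawn with `<polyline>`. Its stroke #000000 means score at S602, F1843. After flipping Y the toolpath is (140.728,118.086) → (200.426,70.763).

Shape 4 is a regular polygon drawn with `<polygon>`. Its stroke #ff8800 means cut at S802, F1152. After flipping Y the toolpath is (121.753,113.446) → (117.317,98.986) → (102.576,95.598) → (92.271,106.670) → (96.707,121.130) → (111.448,124.518) → (121.753,113.446), returning to the start.

G21
G90
G0 X122.525 Y110.397
M4 S802
G01 X173.997 Y24.664 F1152
G01 X18.002 Y61.007
G01 X68.519 Y57.660
M5
G0 X186.155 Y53.310
M4 S802
G01 X178.209 Y49.709 F1152
G01 X173.489 Y47.059
G01 X171.994 Y45.360
G01 X173.725 Y44.610
G01 X178.682 Y44.812
M5
G0 X140.728 Y118.086
M4 S602
G01 X200.426 Y70.763 F1843
M5
G0 X121.753 Y113.446
M4 S802
G01 X117.317 Y98.986 F1152
G01 X102.576 Y95.598
G01 X92.271 Y106.670
G01 X96.707 Y121.130
G01 X111.448 Y124.518
G01 X121.753 Y113.446
M5
G0 X0.000 Y0.000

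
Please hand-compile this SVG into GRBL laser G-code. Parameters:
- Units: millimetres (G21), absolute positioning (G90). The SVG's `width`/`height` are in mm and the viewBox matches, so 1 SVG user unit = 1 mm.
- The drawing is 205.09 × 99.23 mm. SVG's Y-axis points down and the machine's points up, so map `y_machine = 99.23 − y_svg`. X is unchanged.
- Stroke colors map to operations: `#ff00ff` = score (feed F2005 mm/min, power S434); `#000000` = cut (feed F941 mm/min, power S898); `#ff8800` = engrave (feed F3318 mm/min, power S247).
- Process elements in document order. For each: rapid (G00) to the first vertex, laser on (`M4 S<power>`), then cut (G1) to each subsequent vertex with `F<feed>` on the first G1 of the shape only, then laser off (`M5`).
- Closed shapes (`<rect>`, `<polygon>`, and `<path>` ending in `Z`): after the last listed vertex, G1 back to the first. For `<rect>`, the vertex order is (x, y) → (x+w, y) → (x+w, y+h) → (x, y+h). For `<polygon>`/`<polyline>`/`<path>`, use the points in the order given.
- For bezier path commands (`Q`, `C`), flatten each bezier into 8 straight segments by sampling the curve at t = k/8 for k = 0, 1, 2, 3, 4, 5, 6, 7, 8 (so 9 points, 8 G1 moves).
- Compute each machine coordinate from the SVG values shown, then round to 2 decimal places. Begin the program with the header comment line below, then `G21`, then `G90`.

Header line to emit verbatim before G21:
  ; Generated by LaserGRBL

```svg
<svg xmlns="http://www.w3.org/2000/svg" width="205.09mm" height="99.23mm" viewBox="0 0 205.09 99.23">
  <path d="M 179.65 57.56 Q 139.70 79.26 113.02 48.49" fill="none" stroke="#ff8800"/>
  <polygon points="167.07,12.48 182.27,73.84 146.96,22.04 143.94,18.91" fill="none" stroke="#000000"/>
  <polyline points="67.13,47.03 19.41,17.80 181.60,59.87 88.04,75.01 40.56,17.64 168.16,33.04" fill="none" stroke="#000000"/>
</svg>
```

Since the viewBox matches the mm dimensions, user units are millimetres directly. The only transform is the Y-flip y_m = 99.23 − y_svg.

Shape 1 is a quadratic bezier drawn with `<path>`. Its stroke #ff8800 means engrave at S247, F3318. After flipping Y the toolpath is (179.65,41.67) → (169.87,37.06) → (160.50,34.10) → (151.55,32.77) → (143.02,33.09) → (134.90,35.04) → (127.19,38.63) → (119.90,43.87) → (113.02,50.74).

Shape 2 is a closed polygon drawn with `<polygon>`. Its stroke #000000 means cut at S898, F941. After flipping Y the toolpath is (167.07,86.75) → (182.27,25.39) → (146.96,77.19) → (143.94,80.32) → (167.07,86.75), returning to the start.

Shape 3 is a open polyline drawn with `<polyline>`. Its stroke #000000 means cut at S898, F941. After flipping Y the toolpath is (67.13,52.20) → (19.41,81.43) → (181.60,39.36) → (88.04,24.22) → (40.56,81.59) → (168.16,66.19).

; Generated by LaserGRBL
G21
G90
G00 X179.65 Y41.67
M4 S247
G1 X169.87 Y37.06 F3318
G1 X160.50 Y34.10
G1 X151.55 Y32.77
G1 X143.02 Y33.09
G1 X134.90 Y35.04
G1 X127.19 Y38.63
G1 X119.90 Y43.87
G1 X113.02 Y50.74
M5
G00 X167.07 Y86.75
M4 S898
G1 X182.27 Y25.39 F941
G1 X146.96 Y77.19
G1 X143.94 Y80.32
G1 X167.07 Y86.75
M5
G00 X67.13 Y52.20
M4 S898
G1 X19.41 Y81.43 F941
G1 X181.60 Y39.36
G1 X88.04 Y24.22
G1 X40.56 Y81.59
G1 X168.16 Y66.19
M5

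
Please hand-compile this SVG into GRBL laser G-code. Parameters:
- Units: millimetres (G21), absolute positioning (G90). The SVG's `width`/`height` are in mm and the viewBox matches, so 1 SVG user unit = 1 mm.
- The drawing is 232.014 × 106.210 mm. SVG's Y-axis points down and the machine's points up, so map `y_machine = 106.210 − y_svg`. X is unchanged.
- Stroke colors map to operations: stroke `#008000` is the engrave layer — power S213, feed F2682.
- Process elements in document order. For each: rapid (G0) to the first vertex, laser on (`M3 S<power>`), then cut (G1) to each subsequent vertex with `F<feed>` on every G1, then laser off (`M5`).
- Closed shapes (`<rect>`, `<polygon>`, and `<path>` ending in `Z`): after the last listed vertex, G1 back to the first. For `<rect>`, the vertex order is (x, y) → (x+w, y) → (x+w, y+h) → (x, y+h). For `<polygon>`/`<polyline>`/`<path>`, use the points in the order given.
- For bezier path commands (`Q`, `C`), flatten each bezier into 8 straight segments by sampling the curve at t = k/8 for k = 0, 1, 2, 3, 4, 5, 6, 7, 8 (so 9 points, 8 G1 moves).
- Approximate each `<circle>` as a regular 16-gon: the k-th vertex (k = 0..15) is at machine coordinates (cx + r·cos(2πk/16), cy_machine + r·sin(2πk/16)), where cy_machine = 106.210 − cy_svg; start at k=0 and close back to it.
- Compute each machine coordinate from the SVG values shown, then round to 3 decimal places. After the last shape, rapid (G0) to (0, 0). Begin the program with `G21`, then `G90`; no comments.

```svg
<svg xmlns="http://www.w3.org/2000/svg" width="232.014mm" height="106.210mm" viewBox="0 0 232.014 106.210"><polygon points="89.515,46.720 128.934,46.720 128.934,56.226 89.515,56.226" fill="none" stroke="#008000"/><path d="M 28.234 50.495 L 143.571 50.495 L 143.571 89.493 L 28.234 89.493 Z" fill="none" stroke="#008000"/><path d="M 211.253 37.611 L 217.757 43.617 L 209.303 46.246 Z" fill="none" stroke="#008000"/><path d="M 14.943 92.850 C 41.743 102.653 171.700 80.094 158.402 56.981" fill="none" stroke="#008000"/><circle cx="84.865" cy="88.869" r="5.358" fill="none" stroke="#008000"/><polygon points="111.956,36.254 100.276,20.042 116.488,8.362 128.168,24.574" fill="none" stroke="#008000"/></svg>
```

Since the viewBox matches the mm dimensions, user units are millimetres directly. The only transform is the Y-flip y_m = 106.210 − y_svg.

Shape 1 is a rectangle drawn with `<polygon>`. Its stroke #008000 means engrave at S213, F2682. After flipping Y the toolpath is (89.515,59.490) → (128.934,59.490) → (128.934,49.984) → (89.515,49.984) → (89.515,59.490), returning to the start.

Shape 2 is a rectangle drawn with `<path>`. Its stroke #008000 means engrave at S213, F2682. After flipping Y the toolpath is (28.234,55.715) → (143.571,55.715) → (143.571,16.717) → (28.234,16.717) → (28.234,55.715), returning to the start.

Shape 3 is a regular polygon drawn with `<path>`. Its stroke #008000 means engrave at S213, F2682. After flipping Y the toolpath is (211.253,68.599) → (217.757,62.593) → (209.303,59.964) → (211.253,68.599), returning to the start.

Shape 4 is a cubic bezier drawn with `<path>`. Its stroke #008000 means engrave at S213, F2682. After flipping Y the toolpath is (14.943,13.360) → (29.347,11.139) → (50.535,11.579) → (75.618,14.307) → (101.709,18.951) → (125.921,25.138) → (145.365,32.495) → (157.155,40.650) → (158.402,49.229).

Shape 5 is a circle drawn with `<circle>`. Its stroke #008000 means engrave at S213, F2682. After flipping Y the toolpath is (90.223,17.341) → (89.815,19.391) → (88.654,21.130) → (86.915,22.291) → (84.865,22.699) → (82.815,22.291) → (81.076,21.130) → (79.915,19.391) → (79.507,17.341) → (79.915,15.291) → (81.076,13.552) → (82.815,12.391) → (84.865,11.983) → (86.915,12.391) → (88.654,13.552) → (89.815,15.291) → (90.223,17.341), returning to the start.

Shape 6 is a regular polygon drawn with `<polygon>`. Its stroke #008000 means engrave at S213, F2682. After flipping Y the toolpath is (111.956,69.956) → (100.276,86.168) → (116.488,97.848) → (128.168,81.636) → (111.956,69.956), returning to the start.

G21
G90
G0 X89.515 Y59.490
M3 S213
G1 X128.934 Y59.490 F2682
G1 X128.934 Y49.984 F2682
G1 X89.515 Y49.984 F2682
G1 X89.515 Y59.490 F2682
M5
G0 X28.234 Y55.715
M3 S213
G1 X143.571 Y55.715 F2682
G1 X143.571 Y16.717 F2682
G1 X28.234 Y16.717 F2682
G1 X28.234 Y55.715 F2682
M5
G0 X211.253 Y68.599
M3 S213
G1 X217.757 Y62.593 F2682
G1 X209.303 Y59.964 F2682
G1 X211.253 Y68.599 F2682
M5
G0 X14.943 Y13.360
M3 S213
G1 X29.347 Y11.139 F2682
G1 X50.535 Y11.579 F2682
G1 X75.618 Y14.307 F2682
G1 X101.709 Y18.951 F2682
G1 X125.921 Y25.138 F2682
G1 X145.365 Y32.495 F2682
G1 X157.155 Y40.650 F2682
G1 X158.402 Y49.229 F2682
M5
G0 X90.223 Y17.341
M3 S213
G1 X89.815 Y19.391 F2682
G1 X88.654 Y21.130 F2682
G1 X86.915 Y22.291 F2682
G1 X84.865 Y22.699 F2682
G1 X82.815 Y22.291 F2682
G1 X81.076 Y21.130 F2682
G1 X79.915 Y19.391 F2682
G1 X79.507 Y17.341 F2682
G1 X79.915 Y15.291 F2682
G1 X81.076 Y13.552 F2682
G1 X82.815 Y12.391 F2682
G1 X84.865 Y11.983 F2682
G1 X86.915 Y12.391 F2682
G1 X88.654 Y13.552 F2682
G1 X89.815 Y15.291 F2682
G1 X90.223 Y17.341 F2682
M5
G0 X111.956 Y69.956
M3 S213
G1 X100.276 Y86.168 F2682
G1 X116.488 Y97.848 F2682
G1 X128.168 Y81.636 F2682
G1 X111.956 Y69.956 F2682
M5
G0 X0.000 Y0.000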